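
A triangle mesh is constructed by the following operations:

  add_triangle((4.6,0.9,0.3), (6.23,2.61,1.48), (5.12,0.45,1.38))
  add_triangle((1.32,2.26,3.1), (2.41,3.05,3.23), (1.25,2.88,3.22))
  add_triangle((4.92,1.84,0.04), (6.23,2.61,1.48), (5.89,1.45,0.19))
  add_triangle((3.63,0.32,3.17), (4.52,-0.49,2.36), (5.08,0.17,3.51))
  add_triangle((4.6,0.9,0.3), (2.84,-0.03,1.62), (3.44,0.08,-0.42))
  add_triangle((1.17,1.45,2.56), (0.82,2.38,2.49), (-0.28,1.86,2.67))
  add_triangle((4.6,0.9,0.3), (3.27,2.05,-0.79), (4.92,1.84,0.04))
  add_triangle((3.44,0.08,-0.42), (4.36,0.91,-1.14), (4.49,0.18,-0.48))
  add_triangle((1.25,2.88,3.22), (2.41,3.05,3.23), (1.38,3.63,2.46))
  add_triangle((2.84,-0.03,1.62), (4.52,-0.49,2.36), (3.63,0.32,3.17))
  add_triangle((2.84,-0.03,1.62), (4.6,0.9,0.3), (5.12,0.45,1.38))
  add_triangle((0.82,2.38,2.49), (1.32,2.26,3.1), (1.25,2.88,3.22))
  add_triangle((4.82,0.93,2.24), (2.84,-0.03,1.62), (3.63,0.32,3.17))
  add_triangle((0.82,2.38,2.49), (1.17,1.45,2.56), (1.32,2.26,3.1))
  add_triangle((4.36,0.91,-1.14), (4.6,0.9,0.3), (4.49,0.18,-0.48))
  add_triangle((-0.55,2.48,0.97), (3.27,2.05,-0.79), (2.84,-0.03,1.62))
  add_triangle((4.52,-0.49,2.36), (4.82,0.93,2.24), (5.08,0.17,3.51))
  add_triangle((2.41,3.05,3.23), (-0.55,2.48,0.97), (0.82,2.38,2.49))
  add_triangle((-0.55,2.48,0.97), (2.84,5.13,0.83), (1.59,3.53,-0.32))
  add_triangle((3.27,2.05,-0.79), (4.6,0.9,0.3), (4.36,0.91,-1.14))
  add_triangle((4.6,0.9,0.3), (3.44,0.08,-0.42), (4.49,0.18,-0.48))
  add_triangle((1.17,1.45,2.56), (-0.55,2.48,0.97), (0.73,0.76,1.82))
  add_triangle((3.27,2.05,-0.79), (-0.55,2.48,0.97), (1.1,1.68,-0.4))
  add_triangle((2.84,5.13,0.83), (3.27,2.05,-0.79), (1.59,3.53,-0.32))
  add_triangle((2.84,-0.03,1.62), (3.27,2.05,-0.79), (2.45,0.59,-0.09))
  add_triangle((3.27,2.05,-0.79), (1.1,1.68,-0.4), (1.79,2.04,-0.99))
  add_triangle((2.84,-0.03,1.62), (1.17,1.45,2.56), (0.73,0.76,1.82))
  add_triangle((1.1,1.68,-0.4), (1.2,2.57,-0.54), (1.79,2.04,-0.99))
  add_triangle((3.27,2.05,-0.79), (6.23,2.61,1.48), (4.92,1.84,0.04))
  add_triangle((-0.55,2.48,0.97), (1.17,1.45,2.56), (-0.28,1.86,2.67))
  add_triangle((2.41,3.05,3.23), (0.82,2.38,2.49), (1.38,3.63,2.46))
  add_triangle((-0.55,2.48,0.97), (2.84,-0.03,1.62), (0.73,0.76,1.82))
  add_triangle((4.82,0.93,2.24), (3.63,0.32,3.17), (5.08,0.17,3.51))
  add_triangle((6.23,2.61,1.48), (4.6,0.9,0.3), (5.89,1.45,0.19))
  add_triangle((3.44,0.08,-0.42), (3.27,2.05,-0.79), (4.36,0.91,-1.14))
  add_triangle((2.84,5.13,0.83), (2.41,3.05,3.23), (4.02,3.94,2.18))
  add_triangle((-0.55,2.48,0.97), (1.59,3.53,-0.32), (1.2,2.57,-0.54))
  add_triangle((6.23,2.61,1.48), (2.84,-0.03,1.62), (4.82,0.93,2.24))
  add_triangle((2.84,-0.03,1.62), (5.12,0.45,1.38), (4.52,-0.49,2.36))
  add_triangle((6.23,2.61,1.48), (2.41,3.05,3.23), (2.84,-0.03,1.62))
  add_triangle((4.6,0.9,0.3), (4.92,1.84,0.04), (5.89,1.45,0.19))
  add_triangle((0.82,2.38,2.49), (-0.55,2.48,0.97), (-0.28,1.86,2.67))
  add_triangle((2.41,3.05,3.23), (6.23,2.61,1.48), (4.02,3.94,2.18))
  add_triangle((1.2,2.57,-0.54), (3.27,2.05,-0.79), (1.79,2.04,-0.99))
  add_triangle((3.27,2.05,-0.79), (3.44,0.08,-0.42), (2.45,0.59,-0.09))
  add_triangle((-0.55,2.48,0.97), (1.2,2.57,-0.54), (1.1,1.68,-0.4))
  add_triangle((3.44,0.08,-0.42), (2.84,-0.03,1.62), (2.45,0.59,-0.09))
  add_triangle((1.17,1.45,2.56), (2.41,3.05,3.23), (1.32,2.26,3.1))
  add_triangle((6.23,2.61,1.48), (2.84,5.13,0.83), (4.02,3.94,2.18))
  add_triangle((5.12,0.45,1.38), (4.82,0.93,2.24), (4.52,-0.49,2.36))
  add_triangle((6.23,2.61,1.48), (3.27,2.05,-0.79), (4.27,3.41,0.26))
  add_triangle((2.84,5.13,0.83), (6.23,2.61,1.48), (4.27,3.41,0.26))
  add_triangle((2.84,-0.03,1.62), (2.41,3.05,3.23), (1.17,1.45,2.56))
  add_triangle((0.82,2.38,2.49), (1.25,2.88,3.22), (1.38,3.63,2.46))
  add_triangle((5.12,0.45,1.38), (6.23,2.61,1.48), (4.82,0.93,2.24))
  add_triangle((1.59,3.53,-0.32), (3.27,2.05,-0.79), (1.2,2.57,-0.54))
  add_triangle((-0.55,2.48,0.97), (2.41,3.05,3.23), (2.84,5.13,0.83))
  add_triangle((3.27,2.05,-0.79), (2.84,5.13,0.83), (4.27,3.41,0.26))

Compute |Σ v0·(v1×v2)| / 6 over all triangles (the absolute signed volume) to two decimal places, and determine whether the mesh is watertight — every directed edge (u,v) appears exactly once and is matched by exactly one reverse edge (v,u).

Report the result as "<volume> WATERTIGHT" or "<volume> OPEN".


Per-triangle v0·(v1×v2)/6:
  t1: +1.5698
  t2: +0.3282
  t3: +0.9149
  t4: +0.2311
  t5: +0.9417
  t6: +0.5735
  t7: +0.3712
  t8: +0.0579
  t9: +0.8504
  t10: -0.1931
  t11: -0.1372
  t12: +0.0308
  t13: -0.5968
  t14: +0.0284
  t15: +0.7965
  t16: -4.3763
  t17: +1.0886
  t18: +0.8541
  t19: +1.6422
  t20: +1.4961
  t21: +0.0063
  t22: +0.1986
  t23: -0.6585
  t24: +1.9761
  t25: -0.6937
  t26: -0.2338
  t27: +0.2838
  t28: -0.0590
  t29: +1.1569
  t30: -1.0884
  t31: -0.7232
  t32: -1.1773
  t33: +0.6140
  t34: +0.4520
  t35: -0.5066
  t36: +3.3507
  t37: +0.2713
  t38: -0.3176
  t39: -0.3746
  t40: +5.3686
  t41: -0.0665
  t42: +0.9968
  t43: +3.6294
  t44: +0.4272
  t45: -0.3561
  t46: -0.1672
  t47: -0.6126
  t48: +0.2513
  t49: +4.6480
  t50: +1.2057
  t51: +2.1047
  t52: +3.3478
  t53: +1.4709
  t54: +0.1474
  t55: +1.7419
  t56: +0.4088
  t57: +4.8500
  t58: +1.7521
Σ = +40.0974 → |volume| = 40.10

Directed edges: 174 total, each appears once with its reverse present → watertight.

40.10 WATERTIGHT


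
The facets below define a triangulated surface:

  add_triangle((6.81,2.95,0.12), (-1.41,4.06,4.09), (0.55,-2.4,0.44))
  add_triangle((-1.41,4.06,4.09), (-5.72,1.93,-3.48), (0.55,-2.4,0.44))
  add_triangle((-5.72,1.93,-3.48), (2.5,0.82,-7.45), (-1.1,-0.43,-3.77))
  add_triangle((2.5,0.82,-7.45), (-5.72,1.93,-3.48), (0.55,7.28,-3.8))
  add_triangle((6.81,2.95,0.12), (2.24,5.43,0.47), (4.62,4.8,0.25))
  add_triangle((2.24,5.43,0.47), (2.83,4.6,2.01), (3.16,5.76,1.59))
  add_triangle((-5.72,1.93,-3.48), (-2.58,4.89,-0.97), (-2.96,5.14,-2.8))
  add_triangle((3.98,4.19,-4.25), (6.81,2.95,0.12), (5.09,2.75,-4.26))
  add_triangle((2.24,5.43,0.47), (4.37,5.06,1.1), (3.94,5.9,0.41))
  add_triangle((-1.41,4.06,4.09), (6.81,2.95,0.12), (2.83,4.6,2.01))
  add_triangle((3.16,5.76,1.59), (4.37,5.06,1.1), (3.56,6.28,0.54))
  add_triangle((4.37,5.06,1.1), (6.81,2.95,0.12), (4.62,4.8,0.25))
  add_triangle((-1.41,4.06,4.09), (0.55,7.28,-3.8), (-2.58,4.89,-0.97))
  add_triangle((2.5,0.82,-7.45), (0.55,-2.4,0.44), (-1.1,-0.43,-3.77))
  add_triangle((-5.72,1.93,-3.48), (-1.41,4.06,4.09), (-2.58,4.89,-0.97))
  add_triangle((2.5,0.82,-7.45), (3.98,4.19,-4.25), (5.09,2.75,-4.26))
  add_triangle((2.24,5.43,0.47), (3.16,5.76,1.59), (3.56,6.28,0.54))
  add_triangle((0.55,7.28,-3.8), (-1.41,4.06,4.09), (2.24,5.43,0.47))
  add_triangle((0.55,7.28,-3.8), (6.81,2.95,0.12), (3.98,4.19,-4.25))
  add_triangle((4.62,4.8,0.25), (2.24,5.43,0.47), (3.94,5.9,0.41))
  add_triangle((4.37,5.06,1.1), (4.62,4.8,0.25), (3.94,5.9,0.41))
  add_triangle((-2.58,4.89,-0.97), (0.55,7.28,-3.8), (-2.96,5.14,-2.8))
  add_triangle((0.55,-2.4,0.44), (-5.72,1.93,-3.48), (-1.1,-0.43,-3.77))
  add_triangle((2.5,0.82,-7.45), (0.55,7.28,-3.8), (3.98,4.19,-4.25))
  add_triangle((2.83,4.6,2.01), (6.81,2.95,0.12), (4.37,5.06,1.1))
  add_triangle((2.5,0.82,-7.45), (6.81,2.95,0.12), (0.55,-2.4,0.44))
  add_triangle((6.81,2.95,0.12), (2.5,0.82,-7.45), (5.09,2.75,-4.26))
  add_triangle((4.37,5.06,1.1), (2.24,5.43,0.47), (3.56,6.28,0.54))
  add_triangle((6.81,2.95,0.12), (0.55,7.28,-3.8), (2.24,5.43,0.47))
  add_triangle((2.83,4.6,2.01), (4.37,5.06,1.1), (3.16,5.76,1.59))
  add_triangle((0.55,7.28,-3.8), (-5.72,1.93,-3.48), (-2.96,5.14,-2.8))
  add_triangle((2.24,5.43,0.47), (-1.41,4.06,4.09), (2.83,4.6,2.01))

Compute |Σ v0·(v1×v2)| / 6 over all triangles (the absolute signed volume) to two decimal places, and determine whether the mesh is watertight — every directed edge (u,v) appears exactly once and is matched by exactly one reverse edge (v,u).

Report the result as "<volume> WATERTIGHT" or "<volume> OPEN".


Per-triangle v0·(v1×v2)/6:
  t1: +14.6028
  t2: +10.8054
  t3: +11.7692
  t4: +57.2910
  t5: -0.5142
  t6: +0.2225
  t7: +6.1961
  t8: +9.5013
  t9: +1.1103
  t10: +5.3668
  t11: +1.7938
  t12: +2.6435
  t13: +18.9244
  t14: +7.6377
  t15: +16.9106
  t16: +9.6844
  t17: +0.9600
  t18: +20.6680
  t19: +23.8655
  t20: -0.0150
  t21: +1.1224
  t22: +6.8478
  t23: +6.6265
  t24: +25.1101
  t25: +3.1281
  t26: +22.5687
  t27: +5.9346
  t28: -0.5882
  t29: +22.7245
  t30: +1.2200
  t31: +9.2123
  t32: +7.6546
Σ = +330.9856 → |volume| = 330.99

Directed edges: 96 total, each appears once with its reverse present → watertight.

330.99 WATERTIGHT


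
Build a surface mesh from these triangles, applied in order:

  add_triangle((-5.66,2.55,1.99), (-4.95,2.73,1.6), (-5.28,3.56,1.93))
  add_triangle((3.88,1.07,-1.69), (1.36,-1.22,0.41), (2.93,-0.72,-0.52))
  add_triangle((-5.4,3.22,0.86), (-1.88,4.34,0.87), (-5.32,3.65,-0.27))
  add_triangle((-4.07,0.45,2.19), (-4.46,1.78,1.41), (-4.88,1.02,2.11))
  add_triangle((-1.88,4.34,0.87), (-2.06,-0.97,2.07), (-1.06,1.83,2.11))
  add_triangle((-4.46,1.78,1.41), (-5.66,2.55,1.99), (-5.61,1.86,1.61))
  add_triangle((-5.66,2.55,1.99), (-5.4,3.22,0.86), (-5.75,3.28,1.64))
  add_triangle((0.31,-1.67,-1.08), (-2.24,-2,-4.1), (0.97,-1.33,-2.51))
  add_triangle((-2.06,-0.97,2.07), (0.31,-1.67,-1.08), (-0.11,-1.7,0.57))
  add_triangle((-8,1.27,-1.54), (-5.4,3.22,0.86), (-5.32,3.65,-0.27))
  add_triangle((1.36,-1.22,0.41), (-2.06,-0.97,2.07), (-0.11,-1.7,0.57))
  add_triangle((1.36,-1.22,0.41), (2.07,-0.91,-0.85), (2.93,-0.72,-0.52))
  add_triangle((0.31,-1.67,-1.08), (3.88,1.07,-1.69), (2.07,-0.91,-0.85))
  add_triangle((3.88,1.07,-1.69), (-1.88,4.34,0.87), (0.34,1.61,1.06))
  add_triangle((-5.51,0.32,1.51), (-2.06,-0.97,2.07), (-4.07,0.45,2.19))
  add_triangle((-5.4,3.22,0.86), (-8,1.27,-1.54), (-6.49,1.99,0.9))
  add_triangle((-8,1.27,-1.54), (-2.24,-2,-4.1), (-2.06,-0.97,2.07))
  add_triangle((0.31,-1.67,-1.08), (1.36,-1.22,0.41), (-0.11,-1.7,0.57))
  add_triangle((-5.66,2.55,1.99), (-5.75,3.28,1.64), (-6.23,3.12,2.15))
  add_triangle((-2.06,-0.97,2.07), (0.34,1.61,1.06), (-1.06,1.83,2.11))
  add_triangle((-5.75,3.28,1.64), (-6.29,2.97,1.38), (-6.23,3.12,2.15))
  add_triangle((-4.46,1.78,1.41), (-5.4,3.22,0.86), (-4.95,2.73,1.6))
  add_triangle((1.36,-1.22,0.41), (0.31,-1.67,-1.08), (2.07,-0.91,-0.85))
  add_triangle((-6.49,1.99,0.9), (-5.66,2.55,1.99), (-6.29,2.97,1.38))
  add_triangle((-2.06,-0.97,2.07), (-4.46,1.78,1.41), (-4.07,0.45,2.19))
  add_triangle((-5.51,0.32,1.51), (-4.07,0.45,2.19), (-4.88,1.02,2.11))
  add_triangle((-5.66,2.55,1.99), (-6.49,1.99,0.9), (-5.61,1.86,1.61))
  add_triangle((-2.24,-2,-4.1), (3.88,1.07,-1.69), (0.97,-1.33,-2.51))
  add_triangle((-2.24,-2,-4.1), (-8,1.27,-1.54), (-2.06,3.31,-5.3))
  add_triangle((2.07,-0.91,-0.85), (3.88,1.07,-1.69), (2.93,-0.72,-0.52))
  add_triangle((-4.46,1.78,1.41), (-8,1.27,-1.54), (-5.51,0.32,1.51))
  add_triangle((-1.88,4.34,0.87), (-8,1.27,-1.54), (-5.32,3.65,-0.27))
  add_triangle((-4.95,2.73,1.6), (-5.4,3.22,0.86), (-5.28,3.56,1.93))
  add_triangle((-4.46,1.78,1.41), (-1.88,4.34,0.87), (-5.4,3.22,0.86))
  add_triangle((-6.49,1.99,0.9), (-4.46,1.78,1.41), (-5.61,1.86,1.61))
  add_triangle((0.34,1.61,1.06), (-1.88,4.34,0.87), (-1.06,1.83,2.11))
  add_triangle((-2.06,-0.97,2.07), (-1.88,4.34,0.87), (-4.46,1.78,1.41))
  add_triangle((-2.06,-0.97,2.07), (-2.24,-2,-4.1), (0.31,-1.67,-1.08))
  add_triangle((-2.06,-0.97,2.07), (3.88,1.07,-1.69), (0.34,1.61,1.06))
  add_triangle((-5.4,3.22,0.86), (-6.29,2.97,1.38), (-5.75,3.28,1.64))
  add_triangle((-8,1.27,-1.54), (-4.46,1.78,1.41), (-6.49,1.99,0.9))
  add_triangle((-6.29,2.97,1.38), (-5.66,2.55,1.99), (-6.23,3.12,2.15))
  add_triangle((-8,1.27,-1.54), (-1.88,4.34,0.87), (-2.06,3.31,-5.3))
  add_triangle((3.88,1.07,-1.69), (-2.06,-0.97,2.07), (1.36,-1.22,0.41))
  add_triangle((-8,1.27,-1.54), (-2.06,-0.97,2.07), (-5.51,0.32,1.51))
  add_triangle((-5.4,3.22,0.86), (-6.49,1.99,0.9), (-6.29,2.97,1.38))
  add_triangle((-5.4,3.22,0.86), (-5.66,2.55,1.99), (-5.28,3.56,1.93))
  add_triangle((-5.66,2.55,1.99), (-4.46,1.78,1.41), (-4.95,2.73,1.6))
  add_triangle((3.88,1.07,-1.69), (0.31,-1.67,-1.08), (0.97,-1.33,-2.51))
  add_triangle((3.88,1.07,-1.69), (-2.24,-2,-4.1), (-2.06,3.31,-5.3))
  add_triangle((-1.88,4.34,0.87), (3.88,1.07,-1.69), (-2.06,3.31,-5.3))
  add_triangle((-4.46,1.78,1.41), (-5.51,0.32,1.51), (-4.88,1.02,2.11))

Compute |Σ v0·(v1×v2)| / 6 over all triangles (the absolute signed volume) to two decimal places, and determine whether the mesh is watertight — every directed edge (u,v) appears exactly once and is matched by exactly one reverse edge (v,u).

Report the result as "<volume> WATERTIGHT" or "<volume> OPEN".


171.36 WATERTIGHT

Per-triangle v0·(v1×v2)/6:
  t1: -0.1911
  t2: +0.2105
  t3: +3.4821
  t4: +0.1277
  t5: +2.6894
  t6: -0.0211
  t7: -0.3921
  t8: +1.7640
  t9: +0.7213
  t10: +4.7296
  t11: +0.7119
  t12: +0.3364
  t13: +0.9635
  t14: +3.7454
  t15: +1.3707
  t16: +4.3405
  t17: +14.0916
  t18: +0.6687
  t19: -0.0865
  t20: +0.6007
  t21: +0.3931
  t22: -0.5029
  t23: +0.7169
  t24: +0.9101
  t25: +0.0351
  t26: +0.5753
  t27: +0.5508
  t28: +3.3775
  t29: +29.9927
  t30: +0.6732
  t31: +5.3521
  t32: -0.5444
  t33: -0.5179
  t34: +2.4787
  t35: -0.2515
  t36: +1.4506
  t37: +4.1529
  t38: +3.7103
  t39: +1.4638
  t40: +0.4583
  t41: -0.1692
  t42: +0.2405
  t43: +31.3230
  t44: +0.9491
  t45: +2.6213
  t46: +0.7339
  t47: +1.2119
  t48: -0.1049
  t49: +1.3936
  t50: +18.2685
  t51: +19.5988
  t52: +0.9522
Σ = +171.3567 → |volume| = 171.36

Directed edges: 156 total, each appears once with its reverse present → watertight.


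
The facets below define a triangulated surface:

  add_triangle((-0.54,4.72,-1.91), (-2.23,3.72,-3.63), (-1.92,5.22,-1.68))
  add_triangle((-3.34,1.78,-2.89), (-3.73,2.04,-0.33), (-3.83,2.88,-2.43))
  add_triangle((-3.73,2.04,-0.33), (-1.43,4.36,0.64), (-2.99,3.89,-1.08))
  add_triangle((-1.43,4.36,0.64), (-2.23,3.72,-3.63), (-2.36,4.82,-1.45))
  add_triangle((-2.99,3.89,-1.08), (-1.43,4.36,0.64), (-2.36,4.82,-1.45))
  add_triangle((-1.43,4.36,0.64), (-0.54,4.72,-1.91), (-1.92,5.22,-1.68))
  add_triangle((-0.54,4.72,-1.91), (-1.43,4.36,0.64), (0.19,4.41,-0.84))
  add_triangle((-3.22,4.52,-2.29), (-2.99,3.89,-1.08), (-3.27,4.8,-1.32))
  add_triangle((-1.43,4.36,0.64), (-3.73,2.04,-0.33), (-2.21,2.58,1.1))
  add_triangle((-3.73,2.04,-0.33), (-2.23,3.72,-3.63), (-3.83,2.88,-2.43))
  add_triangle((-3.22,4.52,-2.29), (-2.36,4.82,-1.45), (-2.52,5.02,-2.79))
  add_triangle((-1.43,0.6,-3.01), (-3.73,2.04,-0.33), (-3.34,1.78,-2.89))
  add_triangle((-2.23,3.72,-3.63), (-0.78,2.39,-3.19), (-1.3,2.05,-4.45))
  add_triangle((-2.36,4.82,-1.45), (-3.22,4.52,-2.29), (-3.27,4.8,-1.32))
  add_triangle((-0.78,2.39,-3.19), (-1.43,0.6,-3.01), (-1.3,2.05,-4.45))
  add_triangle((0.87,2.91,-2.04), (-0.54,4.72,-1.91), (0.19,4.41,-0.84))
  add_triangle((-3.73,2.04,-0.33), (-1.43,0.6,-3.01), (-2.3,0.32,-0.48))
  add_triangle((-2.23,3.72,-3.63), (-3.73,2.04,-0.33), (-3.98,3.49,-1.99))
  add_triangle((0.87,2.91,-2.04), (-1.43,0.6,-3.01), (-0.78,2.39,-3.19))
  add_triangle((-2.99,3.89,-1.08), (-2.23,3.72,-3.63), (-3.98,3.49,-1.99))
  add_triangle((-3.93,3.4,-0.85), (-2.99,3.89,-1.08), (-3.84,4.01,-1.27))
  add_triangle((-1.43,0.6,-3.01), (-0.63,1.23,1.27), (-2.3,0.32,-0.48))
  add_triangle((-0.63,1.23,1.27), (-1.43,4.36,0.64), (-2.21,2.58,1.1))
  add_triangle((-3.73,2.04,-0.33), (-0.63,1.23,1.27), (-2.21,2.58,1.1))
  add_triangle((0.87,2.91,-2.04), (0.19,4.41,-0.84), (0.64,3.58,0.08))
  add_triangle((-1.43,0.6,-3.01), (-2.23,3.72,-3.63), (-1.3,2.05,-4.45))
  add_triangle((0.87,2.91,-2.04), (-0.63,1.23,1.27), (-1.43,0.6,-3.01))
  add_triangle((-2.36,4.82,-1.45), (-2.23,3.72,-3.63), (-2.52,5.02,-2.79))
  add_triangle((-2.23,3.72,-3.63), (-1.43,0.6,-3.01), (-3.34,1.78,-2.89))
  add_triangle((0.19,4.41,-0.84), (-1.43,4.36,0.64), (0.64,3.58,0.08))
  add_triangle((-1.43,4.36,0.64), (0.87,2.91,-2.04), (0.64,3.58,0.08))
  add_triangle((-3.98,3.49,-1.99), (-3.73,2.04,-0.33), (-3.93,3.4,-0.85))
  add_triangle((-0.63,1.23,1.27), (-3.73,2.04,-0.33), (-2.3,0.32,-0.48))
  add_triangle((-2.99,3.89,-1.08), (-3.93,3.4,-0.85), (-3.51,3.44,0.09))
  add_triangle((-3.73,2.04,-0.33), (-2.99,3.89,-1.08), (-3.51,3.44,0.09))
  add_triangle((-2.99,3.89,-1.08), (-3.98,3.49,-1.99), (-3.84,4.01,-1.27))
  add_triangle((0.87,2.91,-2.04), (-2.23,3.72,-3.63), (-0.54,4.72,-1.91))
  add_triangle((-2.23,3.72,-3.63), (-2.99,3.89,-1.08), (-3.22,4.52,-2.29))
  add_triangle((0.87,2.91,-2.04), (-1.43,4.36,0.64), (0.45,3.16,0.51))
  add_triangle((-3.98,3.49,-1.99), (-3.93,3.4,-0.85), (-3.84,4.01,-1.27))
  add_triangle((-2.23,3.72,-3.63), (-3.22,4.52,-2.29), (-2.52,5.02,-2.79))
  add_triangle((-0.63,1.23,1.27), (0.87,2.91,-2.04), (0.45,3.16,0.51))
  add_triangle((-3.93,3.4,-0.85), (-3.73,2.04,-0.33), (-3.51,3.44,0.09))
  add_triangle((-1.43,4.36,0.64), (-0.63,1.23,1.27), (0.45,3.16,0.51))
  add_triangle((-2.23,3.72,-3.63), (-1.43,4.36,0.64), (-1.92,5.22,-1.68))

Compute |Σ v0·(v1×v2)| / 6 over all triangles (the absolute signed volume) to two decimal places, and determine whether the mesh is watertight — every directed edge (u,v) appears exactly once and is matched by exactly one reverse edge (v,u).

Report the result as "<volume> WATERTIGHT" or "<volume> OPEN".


Per-triangle v0·(v1×v2)/6:
  t1: +2.8246
  t2: +1.3273
  t3: +2.8882
  t4: +0.7810
  t5: +1.7527
  t6: +2.1852
  t7: +2.0056
  t8: +0.2836
  t9: +2.2281
  t10: +1.5746
  t11: +0.9888
  t12: +0.2100
  t13: +1.0291
  t14: +0.7876
  t15: -0.2873
  t16: +1.3650
  t17: +1.6500
  t18: +0.2566
  t19: +0.6947
  t20: +2.6013
  t21: +0.1799
  t22: -1.4028
  t23: +0.9609
  t24: +0.4171
  t25: +0.9474
  t26: +1.5187
  t27: -2.9173
  t28: -0.2949
  t29: +2.6515
  t30: +1.4310
  t31: -2.6618
  t32: +0.8633
  t33: +0.6208
  t34: +0.8393
  t35: -1.3322
  t36: +0.3698
  t37: +3.2348
  t38: +0.0058
  t39: +2.7260
  t40: +0.4953
  t41: +1.3106
  t42: -0.8071
  t43: +0.7861
  t44: +1.1843
  t45: +1.1642
Σ = +39.4378 → |volume| = 39.44

Directed edges: 135 total; 9 unmatched, e.g. (-3.83,2.88,-2.43)→(-3.34,1.78,-2.89) → open.

39.44 OPEN


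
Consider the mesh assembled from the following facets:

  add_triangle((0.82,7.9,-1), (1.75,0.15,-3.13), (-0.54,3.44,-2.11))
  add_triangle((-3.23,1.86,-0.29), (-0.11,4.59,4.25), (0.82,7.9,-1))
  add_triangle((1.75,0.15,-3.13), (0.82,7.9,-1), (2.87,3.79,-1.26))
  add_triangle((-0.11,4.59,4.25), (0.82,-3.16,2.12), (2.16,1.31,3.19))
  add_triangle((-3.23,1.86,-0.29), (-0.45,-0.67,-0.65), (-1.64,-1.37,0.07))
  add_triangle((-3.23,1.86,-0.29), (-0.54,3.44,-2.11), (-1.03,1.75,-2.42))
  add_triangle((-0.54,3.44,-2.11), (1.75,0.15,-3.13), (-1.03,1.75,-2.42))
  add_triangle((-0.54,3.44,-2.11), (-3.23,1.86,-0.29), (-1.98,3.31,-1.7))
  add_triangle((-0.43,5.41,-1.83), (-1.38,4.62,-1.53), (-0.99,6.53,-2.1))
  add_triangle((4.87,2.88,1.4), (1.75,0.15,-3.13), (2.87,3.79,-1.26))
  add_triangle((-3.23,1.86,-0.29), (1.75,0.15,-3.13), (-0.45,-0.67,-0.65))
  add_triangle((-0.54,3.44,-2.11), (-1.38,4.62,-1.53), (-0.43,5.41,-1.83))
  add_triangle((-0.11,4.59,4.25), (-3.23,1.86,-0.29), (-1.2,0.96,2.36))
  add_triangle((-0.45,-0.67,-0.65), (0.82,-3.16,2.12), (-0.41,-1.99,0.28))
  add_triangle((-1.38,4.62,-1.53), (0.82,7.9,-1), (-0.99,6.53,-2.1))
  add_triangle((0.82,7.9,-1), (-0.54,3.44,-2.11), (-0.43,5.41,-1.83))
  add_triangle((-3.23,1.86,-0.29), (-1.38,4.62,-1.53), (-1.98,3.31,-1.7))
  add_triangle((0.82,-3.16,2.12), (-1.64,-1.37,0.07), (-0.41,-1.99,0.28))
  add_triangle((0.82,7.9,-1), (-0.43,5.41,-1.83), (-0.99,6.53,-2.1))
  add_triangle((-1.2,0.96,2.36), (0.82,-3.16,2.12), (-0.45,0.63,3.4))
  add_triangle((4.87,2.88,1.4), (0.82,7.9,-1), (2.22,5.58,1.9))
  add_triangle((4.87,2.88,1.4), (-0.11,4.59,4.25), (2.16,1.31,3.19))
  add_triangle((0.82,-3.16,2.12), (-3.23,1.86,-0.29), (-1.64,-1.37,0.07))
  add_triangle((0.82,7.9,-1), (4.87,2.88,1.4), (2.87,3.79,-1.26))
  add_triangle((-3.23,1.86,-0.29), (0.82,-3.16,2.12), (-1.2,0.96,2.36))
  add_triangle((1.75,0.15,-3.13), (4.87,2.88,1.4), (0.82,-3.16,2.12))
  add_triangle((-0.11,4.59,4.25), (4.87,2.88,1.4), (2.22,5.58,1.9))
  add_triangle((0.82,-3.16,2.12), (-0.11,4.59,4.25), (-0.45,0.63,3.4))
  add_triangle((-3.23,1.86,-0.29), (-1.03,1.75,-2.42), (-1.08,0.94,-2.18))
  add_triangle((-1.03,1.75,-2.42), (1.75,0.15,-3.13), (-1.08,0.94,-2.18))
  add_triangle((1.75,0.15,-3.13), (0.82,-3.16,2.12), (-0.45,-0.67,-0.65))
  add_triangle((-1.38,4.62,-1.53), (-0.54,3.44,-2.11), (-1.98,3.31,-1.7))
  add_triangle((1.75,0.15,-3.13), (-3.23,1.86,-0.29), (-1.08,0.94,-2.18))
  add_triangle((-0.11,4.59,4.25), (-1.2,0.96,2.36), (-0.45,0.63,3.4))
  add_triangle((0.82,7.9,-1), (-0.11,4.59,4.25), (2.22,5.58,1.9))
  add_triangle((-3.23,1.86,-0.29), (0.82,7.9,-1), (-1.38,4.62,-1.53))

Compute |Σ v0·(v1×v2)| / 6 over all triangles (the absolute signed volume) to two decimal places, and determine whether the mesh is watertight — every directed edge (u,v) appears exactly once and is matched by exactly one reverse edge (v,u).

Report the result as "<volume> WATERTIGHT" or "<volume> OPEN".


Per-triangle v0·(v1×v2)/6:
  t1: +7.4987
  t2: +21.8157
  t3: +8.3628
  t4: +7.3334
  t5: +0.8682
  t6: +2.6368
  t7: +2.6848
  t8: -0.1561
  t9: +0.0855
  t10: +7.6688
  t11: +2.0241
  t12: +0.8721
  t13: +5.3967
  t14: +0.1898
  t15: +1.0423
  t16: +0.8336
  t17: +1.4923
  t18: +0.6946
  t19: +0.8523
  t20: +1.4611
  t21: +11.8742
  t22: +9.5934
  t23: +2.2353
  t24: +10.4500
  t25: +3.8670
  t26: +12.1017
  t27: +10.0619
  t28: +3.2825
  t29: +0.8987
  t30: +0.9209
  t31: +2.0313
  t32: +0.9677
  t33: -0.7354
  t34: +2.0467
  t35: +12.4494
  t36: +4.1264
Σ = +159.8286 → |volume| = 159.83

Directed edges: 108 total; 6 unmatched, e.g. (0.82,-3.16,2.12)→(2.16,1.31,3.19) → open.

159.83 OPEN


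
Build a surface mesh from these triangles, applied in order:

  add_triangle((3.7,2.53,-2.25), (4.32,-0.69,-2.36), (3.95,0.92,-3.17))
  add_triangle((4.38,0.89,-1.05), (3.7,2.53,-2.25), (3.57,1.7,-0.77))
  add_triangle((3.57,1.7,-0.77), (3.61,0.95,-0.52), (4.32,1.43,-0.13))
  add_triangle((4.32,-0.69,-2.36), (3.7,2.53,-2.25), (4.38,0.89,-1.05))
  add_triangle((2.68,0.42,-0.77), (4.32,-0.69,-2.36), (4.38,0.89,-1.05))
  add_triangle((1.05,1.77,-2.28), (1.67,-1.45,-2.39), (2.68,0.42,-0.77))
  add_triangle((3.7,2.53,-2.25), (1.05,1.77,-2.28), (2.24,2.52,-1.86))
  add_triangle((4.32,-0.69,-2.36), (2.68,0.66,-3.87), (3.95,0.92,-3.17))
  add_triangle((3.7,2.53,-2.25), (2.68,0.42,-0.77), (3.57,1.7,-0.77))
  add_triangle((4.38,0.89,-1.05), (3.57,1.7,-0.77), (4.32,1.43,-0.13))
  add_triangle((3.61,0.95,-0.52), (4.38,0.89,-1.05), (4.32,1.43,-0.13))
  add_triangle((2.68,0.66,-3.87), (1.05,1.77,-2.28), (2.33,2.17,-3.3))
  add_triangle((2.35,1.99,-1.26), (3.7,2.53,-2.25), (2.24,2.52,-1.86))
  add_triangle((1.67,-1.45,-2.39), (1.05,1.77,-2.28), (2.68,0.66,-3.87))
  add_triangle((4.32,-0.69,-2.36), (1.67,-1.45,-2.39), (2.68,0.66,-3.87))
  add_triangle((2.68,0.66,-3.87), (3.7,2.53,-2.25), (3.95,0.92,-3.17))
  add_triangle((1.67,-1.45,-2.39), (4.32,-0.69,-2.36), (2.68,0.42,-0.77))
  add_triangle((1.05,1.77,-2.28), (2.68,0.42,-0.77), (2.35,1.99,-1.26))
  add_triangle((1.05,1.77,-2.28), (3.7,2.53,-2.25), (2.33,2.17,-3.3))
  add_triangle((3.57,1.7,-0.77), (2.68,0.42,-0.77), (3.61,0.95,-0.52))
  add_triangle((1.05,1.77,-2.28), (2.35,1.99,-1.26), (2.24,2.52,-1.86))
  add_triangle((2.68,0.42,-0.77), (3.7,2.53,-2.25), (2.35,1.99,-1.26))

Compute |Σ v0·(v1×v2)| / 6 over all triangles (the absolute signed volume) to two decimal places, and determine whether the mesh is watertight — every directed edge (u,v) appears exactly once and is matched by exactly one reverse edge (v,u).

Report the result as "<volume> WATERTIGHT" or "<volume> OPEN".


Per-triangle v0·(v1×v2)/6:
  t1: +2.0190
  t2: +1.0811
  t3: -0.2704
  t4: +3.2791
  t5: -0.0255
  t6: -2.8824
  t7: +0.6775
  t8: +1.8937
  t9: -0.8274
  t10: +0.6097
  t11: -0.0039
  t12: +0.5881
  t13: +0.2206
  t14: +0.6204
  t15: +3.2073
  t16: +1.9051
  t17: -0.3110
  t18: -1.0137
  t19: +0.6378
  t20: -0.2196
  t21: -0.1917
  t22: +0.3504
Σ = +11.3444 → |volume| = 11.34

Directed edges: 66 total; 6 unmatched, e.g. (4.38,0.89,-1.05)→(2.68,0.42,-0.77) → open.

11.34 OPEN


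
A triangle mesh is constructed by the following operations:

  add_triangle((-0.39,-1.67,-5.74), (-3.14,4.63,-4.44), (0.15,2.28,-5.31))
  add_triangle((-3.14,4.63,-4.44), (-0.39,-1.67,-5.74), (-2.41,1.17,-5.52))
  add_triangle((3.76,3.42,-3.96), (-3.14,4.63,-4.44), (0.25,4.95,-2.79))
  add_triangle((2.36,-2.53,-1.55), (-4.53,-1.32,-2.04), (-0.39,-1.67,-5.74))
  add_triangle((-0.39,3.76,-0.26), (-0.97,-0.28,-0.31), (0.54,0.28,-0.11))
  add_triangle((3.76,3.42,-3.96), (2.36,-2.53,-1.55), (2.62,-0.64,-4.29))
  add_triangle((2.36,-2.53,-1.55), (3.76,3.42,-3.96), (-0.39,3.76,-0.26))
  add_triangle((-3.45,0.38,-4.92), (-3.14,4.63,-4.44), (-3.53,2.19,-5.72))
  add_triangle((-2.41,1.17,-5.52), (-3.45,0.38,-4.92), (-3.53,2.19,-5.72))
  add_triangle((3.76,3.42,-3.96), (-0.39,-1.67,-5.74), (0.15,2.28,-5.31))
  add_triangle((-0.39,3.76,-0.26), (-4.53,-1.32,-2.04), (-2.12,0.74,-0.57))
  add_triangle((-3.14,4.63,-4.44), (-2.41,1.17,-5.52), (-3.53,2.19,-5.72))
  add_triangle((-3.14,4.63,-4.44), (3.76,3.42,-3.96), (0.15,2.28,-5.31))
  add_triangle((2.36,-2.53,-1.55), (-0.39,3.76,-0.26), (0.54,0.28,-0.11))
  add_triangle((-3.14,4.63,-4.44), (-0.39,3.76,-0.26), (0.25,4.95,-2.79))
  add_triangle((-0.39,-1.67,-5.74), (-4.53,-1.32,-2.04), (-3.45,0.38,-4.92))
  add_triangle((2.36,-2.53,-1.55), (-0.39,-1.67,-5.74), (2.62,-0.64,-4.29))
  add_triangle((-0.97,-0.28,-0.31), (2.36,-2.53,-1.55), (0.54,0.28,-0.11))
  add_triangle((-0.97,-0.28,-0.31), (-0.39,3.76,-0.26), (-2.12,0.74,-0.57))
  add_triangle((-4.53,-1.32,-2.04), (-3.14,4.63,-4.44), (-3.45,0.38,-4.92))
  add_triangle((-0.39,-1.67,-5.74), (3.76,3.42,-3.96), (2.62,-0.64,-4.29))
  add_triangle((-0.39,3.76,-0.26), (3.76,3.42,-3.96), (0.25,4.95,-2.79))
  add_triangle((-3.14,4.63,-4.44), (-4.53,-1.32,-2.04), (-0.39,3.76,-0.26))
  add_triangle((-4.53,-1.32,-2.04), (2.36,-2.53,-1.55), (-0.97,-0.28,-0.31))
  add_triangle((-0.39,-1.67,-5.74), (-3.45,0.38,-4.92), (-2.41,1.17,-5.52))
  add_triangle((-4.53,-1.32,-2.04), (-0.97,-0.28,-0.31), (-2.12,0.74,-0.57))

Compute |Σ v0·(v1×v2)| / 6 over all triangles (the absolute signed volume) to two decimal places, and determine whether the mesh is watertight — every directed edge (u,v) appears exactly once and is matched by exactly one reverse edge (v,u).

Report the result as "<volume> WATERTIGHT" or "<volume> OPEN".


141.54 WATERTIGHT

Per-triangle v0·(v1×v2)/6:
  t1: +13.2795
  t2: +3.9906
  t3: +11.0739
  t4: +10.4477
  t5: -0.1742
  t6: +6.2581
  t7: +0.4466
  t8: +1.7289
  t9: +1.8007
  t10: +12.5088
  t11: +1.2116
  t12: +2.4241
  t13: +13.7629
  t14: +0.4960
  t15: +6.0508
  t16: +9.7754
  t17: +7.2251
  t18: -0.1929
  t19: -0.0969
  t20: +10.9282
  t21: +10.3908
  t22: +4.5302
  t23: +8.4965
  t24: +0.3029
  t25: +4.7480
  t26: +0.1292
Σ = +141.5424 → |volume| = 141.54

Directed edges: 78 total, each appears once with its reverse present → watertight.


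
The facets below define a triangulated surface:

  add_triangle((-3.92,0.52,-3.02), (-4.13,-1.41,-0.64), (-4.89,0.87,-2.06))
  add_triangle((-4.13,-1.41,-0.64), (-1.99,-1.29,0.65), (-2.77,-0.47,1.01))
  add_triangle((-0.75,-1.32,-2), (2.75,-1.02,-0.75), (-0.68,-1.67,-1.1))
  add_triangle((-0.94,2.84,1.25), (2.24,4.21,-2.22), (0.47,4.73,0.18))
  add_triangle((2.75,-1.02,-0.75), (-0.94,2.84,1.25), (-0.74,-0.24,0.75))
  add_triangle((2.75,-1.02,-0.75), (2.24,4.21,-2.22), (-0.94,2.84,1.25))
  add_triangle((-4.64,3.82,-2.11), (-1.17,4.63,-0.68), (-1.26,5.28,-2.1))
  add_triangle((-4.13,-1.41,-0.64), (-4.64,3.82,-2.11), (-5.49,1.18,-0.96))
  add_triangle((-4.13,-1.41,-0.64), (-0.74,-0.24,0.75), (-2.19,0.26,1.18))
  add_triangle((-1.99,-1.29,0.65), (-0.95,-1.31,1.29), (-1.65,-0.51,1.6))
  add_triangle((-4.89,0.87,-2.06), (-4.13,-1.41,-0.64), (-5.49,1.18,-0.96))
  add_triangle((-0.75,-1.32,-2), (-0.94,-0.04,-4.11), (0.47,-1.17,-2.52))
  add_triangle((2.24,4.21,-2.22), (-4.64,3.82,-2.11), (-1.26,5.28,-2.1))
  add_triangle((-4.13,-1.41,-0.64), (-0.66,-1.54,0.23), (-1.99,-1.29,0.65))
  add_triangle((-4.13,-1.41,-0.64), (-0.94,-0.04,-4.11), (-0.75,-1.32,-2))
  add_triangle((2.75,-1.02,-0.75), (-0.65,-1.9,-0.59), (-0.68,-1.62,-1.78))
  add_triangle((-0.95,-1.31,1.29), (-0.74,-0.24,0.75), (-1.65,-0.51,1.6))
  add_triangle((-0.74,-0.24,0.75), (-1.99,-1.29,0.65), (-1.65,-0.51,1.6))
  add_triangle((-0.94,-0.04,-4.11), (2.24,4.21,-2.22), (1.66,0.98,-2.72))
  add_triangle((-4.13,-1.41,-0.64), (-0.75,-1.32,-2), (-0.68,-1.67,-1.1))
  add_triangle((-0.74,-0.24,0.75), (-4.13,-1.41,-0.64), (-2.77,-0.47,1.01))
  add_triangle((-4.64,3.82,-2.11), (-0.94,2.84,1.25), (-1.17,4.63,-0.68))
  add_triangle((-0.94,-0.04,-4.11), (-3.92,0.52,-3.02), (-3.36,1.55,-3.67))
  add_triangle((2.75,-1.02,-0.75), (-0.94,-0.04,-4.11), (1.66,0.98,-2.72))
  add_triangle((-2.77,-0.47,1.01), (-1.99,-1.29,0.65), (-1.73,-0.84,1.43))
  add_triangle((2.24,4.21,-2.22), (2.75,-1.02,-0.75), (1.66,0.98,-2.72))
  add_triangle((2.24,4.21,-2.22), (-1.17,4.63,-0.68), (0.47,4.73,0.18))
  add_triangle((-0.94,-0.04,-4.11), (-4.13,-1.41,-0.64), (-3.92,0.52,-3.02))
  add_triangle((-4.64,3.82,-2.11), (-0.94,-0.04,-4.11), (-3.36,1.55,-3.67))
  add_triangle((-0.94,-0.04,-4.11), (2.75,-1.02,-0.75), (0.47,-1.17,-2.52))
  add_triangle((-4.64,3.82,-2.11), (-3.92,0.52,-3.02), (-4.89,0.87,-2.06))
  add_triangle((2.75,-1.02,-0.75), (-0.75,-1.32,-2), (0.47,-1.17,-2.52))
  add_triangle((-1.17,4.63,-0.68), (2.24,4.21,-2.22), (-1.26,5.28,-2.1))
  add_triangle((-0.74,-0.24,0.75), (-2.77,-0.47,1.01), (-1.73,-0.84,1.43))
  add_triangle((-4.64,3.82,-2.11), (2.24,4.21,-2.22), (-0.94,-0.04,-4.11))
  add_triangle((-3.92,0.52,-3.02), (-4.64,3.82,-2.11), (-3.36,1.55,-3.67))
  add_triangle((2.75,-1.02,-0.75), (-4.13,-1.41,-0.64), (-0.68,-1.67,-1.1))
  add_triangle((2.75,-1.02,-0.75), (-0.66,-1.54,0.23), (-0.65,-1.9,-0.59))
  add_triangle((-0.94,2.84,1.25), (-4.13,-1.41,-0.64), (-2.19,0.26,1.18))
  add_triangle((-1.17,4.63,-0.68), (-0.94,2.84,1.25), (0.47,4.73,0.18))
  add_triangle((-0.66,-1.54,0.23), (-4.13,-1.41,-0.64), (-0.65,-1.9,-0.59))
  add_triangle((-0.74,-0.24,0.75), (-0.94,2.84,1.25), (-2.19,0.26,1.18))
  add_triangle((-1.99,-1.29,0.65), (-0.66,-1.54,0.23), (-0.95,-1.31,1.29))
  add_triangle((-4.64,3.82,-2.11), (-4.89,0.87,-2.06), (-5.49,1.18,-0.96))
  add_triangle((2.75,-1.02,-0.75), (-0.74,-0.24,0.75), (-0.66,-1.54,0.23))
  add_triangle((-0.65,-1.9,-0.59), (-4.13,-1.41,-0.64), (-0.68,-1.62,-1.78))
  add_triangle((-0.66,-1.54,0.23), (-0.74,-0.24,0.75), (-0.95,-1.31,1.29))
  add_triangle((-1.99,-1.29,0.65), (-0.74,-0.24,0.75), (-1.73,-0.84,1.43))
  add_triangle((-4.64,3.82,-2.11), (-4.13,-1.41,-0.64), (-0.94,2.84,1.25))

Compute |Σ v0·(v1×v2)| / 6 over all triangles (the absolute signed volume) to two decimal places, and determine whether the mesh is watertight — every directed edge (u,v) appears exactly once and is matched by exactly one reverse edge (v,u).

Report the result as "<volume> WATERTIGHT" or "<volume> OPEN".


107.84 OPEN

Per-triangle v0·(v1×v2)/6:
  t1: +2.5514
  t2: +0.9187
  t3: +1.0006
  t4: -0.6534
  t5: +0.8602
  t6: +4.1330
  t7: +3.8447
  t8: -2.5180
  t9: +0.5865
  t10: +0.4261
  t11: +2.5468
  t12: +1.1617
  t13: +3.4766
  t14: +0.7276
  t15: +3.2675
  t16: +1.2704
  t17: +0.0079
  t18: -0.0100
  t19: +4.7206
  t20: +1.1360
  t21: -0.2706
  t22: +4.9931
  t23: +2.5591
  t24: +3.5973
  t25: +0.3705
  t26: +4.0614
  t27: +4.2882
  t28: +4.6044
  t29: +2.1153
  t30: +1.5665
  t31: +3.3626
  t32: +0.7460
  t33: +3.2851
  t34: +0.0789
  t35: +19.2796
  t36: +3.3208
  t37: +0.1770
  t38: +0.6767
  t39: +2.3377
  t40: +2.2924
  t41: +0.8266
  t42: +0.4388
  t43: +0.3581
  t44: +3.3271
  t45: +0.4366
  t46: +1.4669
  t47: -0.1077
  t48: -0.0213
  t49: +8.2181
Σ = +107.8404 → |volume| = 107.84

Directed edges: 147 total; 3 unmatched, e.g. (-0.68,-1.62,-1.78)→(2.75,-1.02,-0.75) → open.


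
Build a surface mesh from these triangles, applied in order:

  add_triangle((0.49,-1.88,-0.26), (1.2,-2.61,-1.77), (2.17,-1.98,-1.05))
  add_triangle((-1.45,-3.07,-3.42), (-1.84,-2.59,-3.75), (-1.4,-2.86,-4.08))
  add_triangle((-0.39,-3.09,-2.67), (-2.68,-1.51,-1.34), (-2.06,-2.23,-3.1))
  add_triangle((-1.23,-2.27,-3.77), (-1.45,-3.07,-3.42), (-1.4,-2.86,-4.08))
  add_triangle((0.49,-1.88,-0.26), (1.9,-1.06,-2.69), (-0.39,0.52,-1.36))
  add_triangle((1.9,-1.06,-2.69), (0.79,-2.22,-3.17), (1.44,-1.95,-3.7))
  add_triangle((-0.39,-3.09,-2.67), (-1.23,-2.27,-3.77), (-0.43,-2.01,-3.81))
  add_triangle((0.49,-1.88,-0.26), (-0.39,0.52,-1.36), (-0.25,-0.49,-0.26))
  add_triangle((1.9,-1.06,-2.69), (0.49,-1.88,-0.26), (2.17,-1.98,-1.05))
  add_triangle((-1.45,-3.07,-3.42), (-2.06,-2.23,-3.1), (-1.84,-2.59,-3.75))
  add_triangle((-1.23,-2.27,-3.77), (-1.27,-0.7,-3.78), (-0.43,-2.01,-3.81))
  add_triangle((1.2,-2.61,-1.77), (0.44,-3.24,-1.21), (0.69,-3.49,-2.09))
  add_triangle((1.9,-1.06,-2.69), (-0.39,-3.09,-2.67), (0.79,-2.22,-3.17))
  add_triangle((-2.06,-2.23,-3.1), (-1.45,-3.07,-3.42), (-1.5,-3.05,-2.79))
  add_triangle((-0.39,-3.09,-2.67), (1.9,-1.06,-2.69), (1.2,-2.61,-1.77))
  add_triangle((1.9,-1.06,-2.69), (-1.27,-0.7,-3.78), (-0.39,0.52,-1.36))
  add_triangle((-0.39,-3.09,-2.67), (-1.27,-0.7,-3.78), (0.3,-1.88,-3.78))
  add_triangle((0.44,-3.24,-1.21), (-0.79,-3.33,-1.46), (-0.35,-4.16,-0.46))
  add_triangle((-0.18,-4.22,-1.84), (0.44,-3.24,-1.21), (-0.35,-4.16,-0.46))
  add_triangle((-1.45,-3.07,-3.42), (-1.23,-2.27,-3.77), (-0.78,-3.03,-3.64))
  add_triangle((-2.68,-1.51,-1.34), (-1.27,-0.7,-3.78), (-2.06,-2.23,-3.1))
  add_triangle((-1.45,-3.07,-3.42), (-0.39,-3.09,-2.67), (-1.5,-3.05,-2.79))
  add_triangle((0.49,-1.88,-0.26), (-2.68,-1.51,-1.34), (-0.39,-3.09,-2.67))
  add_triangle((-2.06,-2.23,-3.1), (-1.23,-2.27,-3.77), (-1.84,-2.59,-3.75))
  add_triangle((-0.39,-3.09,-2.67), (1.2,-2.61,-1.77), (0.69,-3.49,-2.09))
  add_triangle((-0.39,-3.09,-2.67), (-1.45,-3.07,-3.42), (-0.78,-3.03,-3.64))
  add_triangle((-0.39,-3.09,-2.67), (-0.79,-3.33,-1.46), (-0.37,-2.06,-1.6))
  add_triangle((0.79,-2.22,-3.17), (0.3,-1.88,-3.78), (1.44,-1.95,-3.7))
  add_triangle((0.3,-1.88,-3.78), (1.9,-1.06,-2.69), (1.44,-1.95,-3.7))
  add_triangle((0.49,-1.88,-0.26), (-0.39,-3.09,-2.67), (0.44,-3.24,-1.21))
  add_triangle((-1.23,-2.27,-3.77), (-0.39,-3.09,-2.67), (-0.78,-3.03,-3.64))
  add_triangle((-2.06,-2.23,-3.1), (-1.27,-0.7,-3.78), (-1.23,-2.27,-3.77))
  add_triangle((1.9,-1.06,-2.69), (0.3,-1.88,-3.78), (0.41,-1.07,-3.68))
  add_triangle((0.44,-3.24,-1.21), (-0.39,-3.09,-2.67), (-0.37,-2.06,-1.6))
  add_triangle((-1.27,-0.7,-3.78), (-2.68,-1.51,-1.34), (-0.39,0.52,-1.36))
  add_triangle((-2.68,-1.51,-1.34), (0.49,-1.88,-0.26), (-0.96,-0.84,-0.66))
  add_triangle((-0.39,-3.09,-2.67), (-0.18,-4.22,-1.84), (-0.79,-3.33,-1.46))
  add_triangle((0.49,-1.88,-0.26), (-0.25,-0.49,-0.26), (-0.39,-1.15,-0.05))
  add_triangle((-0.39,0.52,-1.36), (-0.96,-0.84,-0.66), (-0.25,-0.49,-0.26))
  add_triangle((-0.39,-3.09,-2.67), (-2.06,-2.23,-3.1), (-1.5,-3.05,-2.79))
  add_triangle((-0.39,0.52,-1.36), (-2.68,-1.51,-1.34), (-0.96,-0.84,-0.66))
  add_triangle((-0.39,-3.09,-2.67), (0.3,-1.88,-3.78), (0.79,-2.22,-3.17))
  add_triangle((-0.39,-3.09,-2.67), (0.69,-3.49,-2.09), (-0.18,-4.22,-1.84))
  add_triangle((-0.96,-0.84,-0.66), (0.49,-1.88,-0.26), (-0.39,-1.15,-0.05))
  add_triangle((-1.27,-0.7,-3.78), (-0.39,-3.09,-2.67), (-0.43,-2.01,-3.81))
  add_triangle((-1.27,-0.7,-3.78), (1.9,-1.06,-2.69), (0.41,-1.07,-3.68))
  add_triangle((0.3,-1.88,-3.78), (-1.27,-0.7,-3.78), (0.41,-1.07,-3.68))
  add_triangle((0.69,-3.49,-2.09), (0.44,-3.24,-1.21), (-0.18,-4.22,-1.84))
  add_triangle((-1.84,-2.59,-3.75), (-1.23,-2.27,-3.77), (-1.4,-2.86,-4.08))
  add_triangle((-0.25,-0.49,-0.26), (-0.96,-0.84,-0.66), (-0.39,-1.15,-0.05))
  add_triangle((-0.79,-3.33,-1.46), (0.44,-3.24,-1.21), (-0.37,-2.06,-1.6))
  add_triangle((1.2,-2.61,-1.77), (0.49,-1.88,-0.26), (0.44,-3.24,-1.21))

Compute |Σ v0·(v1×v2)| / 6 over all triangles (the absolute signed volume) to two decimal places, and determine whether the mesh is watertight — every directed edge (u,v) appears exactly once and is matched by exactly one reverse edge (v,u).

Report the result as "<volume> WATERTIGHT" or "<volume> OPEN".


Per-triangle v0·(v1×v2)/6:
  t1: +0.6038
  t2: +0.2603
  t3: +1.4717
  t4: -0.0410
  t5: -0.9313
  t6: +0.1911
  t7: +0.8432
  t8: -0.1541
  t9: -0.9232
  t10: +0.2511
  t11: +0.8117
  t12: +0.2664
  t13: +0.3333
  t14: +0.3318
  t15: +1.9056
  t16: +1.3871
  t17: +2.1903
  t18: -0.8405
  t19: +0.5752
  t20: +0.4349
  t21: +1.5165
  t22: +0.3560
  t23: +1.7361
  t24: +0.0780
  t25: +0.4466
  t26: +0.4021
  t27: +0.0460
  t28: +0.4274
  t29: +0.3173
  t30: +0.0012
  t31: -0.1262
  t32: +1.0468
  t33: +0.7871
  t34: -0.1687
  t35: +1.0311
  t36: -0.1059
  t37: +0.6013
  t38: -0.0545
  t39: -0.0595
  t40: -0.5321
  t41: -0.2151
  t42: +0.8417
  t43: +0.8836
  t44: +0.1578
  t45: -0.9733
  t46: +0.1035
  t47: +0.8397
  t48: +0.3507
  t49: +0.1419
  t50: -0.0209
  t51: -0.4813
  t52: +0.3027
Σ = +18.6448 → |volume| = 18.64

Directed edges: 156 total; 6 unmatched, e.g. (1.2,-2.61,-1.77)→(2.17,-1.98,-1.05) → open.

18.64 OPEN


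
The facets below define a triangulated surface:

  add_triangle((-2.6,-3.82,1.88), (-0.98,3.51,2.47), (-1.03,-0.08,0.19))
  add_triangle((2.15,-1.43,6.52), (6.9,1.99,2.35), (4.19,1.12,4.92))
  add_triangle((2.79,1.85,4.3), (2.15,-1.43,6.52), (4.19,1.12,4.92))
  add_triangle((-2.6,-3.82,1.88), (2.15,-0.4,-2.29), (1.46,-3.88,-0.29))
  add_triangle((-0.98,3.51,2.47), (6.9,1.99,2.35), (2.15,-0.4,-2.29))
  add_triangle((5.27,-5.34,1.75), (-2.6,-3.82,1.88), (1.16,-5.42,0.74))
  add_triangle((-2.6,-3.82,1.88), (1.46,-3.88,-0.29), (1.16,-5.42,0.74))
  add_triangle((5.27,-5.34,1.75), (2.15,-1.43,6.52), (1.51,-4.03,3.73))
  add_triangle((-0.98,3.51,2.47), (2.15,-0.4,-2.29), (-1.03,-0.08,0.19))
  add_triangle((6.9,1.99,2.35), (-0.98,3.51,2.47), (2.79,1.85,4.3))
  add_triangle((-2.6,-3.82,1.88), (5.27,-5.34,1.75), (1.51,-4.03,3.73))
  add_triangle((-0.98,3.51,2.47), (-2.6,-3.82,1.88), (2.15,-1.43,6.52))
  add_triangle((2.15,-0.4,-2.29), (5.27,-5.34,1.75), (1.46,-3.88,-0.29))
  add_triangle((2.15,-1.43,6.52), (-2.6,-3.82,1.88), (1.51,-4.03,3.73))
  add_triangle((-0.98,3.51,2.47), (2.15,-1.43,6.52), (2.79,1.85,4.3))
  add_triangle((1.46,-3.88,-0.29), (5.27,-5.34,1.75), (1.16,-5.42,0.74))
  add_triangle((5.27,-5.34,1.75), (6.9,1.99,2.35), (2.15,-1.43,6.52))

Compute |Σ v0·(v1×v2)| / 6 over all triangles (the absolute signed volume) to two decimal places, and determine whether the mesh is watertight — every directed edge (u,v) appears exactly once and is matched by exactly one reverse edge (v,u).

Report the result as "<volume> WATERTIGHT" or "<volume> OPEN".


178.28 OPEN

Per-triangle v0·(v1×v2)/6:
  t1: +2.2839
  t2: +7.6465
  t3: +4.5144
  t4: +3.1008
  t5: +9.8926
  t6: +8.2163
  t7: +1.7581
  t8: +14.8716
  t9: +0.9428
  t10: +11.2396
  t11: +12.2797
  t12: +20.8220
  t13: +7.5443
  t14: +12.2754
  t15: +11.4876
  t16: +3.6368
  t17: +45.7647
Σ = +178.2770 → |volume| = 178.28

Directed edges: 51 total; 9 unmatched, e.g. (-1.03,-0.08,0.19)→(-2.6,-3.82,1.88) → open.


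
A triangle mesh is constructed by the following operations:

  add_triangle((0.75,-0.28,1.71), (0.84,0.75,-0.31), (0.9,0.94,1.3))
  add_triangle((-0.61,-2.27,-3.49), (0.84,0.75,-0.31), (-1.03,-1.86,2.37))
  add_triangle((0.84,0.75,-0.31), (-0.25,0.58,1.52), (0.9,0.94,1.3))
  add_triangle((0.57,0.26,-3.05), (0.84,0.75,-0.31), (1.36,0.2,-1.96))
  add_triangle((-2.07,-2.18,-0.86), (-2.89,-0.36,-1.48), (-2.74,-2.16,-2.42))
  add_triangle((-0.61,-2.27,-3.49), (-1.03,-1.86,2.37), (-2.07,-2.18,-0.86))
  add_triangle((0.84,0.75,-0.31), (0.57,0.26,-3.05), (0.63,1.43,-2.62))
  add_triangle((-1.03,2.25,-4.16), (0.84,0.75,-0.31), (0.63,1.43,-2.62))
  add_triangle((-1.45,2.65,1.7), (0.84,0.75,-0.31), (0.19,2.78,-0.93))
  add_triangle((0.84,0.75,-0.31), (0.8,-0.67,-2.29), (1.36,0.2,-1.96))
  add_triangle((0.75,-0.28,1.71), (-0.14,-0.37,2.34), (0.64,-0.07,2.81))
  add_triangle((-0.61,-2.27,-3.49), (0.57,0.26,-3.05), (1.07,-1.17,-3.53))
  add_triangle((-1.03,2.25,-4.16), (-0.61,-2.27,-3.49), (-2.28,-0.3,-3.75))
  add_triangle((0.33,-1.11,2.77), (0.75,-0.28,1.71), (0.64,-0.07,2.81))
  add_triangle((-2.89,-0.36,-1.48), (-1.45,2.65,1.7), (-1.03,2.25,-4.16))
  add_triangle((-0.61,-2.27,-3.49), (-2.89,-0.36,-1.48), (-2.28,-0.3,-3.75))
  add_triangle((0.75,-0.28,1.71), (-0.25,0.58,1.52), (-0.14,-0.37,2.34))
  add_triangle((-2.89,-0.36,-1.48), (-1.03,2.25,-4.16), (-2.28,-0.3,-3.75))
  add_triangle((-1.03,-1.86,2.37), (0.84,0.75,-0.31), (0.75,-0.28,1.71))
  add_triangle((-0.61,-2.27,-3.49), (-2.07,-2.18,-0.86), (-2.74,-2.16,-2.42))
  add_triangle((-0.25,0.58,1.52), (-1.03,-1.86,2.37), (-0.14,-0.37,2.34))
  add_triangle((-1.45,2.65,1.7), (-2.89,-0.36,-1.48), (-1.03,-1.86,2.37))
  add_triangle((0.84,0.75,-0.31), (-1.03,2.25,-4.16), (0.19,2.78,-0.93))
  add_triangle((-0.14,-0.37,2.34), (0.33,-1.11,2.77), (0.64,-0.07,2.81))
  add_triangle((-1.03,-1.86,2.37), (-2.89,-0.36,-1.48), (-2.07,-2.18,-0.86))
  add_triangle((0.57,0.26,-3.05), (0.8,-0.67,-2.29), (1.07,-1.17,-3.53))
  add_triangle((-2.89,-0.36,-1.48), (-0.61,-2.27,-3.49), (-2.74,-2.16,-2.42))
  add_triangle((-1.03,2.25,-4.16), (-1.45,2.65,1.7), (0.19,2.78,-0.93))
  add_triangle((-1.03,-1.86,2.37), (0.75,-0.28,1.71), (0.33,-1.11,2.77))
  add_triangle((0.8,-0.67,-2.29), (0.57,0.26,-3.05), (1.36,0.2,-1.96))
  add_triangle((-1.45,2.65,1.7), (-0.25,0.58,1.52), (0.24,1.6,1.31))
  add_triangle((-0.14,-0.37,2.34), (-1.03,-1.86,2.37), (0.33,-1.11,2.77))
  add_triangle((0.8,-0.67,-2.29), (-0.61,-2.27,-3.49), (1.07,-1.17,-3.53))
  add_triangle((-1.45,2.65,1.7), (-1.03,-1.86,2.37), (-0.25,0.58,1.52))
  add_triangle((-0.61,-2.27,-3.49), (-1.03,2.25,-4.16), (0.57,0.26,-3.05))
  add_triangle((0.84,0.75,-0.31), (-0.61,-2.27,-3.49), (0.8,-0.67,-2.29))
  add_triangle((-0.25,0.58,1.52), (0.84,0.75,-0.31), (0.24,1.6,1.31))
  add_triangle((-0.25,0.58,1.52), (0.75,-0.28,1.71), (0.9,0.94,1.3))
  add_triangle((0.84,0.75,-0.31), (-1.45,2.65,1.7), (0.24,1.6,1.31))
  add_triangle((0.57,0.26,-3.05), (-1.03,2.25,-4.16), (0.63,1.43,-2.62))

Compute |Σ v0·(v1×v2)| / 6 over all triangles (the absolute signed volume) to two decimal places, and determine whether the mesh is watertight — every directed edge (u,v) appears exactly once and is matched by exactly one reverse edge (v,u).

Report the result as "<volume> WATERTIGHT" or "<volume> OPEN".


52.73 WATERTIGHT

Per-triangle v0·(v1×v2)/6:
  t1: +0.2549
  t2: +0.9698
  t3: +0.1563
  t4: +0.3524
  t5: +1.1167
  t6: +2.4368
  t7: +0.4281
  t8: +0.5081
  t9: +0.9006
  t10: -0.0007
  t11: -0.1275
  t12: +1.4793
  t13: +4.3061
  t14: +0.2092
  t15: +7.7507
  t16: +2.7046
  t17: +0.2721
  t18: +2.9862
  t19: -0.0030
  t20: +1.5299
  t21: +0.3763
  t22: +5.9878
  t23: +1.2776
  t24: +0.2842
  t25: +2.5157
  t26: +0.0977
  t27: +1.7090
  t28: +3.9937
  t29: -0.0159
  t30: +0.4433
  t31: +0.5571
  t32: +0.5199
  t33: -0.0180
  t34: +1.1442
  t35: +3.5751
  t36: -0.2382
  t37: +0.1197
  t38: +0.3791
  t39: +0.5464
  t40: +1.2439
Σ = +52.7291 → |volume| = 52.73

Directed edges: 120 total, each appears once with its reverse present → watertight.
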